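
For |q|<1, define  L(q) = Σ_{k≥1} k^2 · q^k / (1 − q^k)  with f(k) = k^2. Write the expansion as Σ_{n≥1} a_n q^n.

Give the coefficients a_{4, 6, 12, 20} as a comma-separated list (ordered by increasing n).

21, 50, 210, 546

n=4: 4·1 2·2 1·4  f→[16+4+1]=21
[q^6] f(1)=1,f(2)=4,f(3)=9,f(6)=36 ⇒ 50
d|12:{1,2,3,4,6,12}  Σf=1+4+9+16+36+144=210
d|20:{1,2,4,5,10,20}  Σf=1+4+16+25+100+400=546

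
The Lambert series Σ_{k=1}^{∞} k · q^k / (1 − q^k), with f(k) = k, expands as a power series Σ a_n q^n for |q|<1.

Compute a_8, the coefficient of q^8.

q^8  k|8↦f(k): 1:1 2:2 4:4 8:8  a_8=15

a_8 = 15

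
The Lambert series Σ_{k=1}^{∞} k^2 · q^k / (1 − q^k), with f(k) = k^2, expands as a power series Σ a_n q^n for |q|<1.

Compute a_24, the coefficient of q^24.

[q^24] f(1)=1,f(2)=4,f(3)=9,f(4)=16,f(6)=36,f(8)=64,f(12)=144,f(24)=576 ⇒ 850

a_24 = 850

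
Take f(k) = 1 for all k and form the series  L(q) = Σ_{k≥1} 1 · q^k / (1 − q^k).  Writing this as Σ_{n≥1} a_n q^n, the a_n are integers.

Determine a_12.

a_12 = 6

d|12:{12,6,4,3,2,1}  Σf=1+1+1+1+1+1=6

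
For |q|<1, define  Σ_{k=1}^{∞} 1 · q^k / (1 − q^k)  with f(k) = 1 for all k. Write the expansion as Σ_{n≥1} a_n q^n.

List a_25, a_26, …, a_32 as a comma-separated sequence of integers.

q^25  k|25↦f(k): 1:1 5:1 25:1  a_25=3
n=26: 26·1 13·2 2·13 1·26  f→[1+1+1+1]=4
q^27  k|27↦f(k): 1:1 3:1 9:1 27:1  a_27=4
[q^28] f(1)=1,f(2)=1,f(4)=1,f(7)=1,f(14)=1,f(28)=1 ⇒ 6
[q^29] f(29)=1,f(1)=1 ⇒ 2
d|30:{1,2,3,5,6,10,15,30}  Σf=1+1+1+1+1+1+1+1=8
[q^31] f(1)=1,f(31)=1 ⇒ 2
d|32:{32,16,8,4,2,1}  Σf=1+1+1+1+1+1=6

3, 4, 4, 6, 2, 8, 2, 6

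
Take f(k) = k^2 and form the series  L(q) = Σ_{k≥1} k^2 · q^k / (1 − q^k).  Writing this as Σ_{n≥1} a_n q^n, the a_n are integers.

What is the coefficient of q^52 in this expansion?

q^52  k|52↦f(k): 52:2704 26:676 13:169 4:16 2:4 1:1  a_52=3570

a_52 = 3570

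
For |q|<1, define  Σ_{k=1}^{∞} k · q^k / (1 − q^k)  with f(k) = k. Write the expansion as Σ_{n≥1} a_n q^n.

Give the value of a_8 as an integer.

[q^8] f(1)=1,f(2)=2,f(4)=4,f(8)=8 ⇒ 15

a_8 = 15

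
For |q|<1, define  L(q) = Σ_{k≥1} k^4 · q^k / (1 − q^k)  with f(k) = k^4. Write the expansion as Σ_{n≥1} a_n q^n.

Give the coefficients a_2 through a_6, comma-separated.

d|2:{1,2}  Σf=1+16=17
d|3:{3,1}  Σf=81+1=82
d|4:{1,2,4}  Σf=1+16+256=273
[q^5] f(5)=625,f(1)=1 ⇒ 626
[q^6] f(1)=1,f(2)=16,f(3)=81,f(6)=1296 ⇒ 1394

17, 82, 273, 626, 1394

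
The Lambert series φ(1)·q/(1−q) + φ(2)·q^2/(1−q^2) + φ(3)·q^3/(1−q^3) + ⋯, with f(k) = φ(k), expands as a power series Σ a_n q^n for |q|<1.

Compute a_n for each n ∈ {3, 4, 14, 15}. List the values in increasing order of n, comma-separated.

d|3:{3,1}  Σφ=2+1=3
[q^4] φ(4)=2,φ(2)=1,φ(1)=1 ⇒ 4
n=14: 1·14 2·7 7·2 14·1  φ→[1+1+6+6]=14
n=15: 1·15 3·5 5·3 15·1  φ→[1+2+4+8]=15

3, 4, 14, 15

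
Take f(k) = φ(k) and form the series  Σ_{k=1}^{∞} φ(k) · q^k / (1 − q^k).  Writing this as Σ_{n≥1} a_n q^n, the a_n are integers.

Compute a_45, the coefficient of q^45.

[q^45] φ(1)=1,φ(3)=2,φ(5)=4,φ(9)=6,φ(15)=8,φ(45)=24 ⇒ 45

a_45 = 45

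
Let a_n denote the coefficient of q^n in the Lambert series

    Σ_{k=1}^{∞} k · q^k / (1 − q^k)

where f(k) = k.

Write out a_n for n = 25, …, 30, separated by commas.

d|25:{1,5,25}  Σf=1+5+25=31
[q^26] f(26)=26,f(13)=13,f(2)=2,f(1)=1 ⇒ 42
q^27  k|27↦f(k): 27:27 9:9 3:3 1:1  a_27=40
[q^28] f(1)=1,f(2)=2,f(4)=4,f(7)=7,f(14)=14,f(28)=28 ⇒ 56
[q^29] f(29)=29,f(1)=1 ⇒ 30
q^30  k|30↦f(k): 1:1 2:2 3:3 5:5 6:6 10:10 15:15 30:30  a_30=72

31, 42, 40, 56, 30, 72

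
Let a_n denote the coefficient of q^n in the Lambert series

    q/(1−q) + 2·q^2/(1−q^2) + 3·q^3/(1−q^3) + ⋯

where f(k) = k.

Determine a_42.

q^42  k|42↦f(k): 1:1 2:2 3:3 6:6 7:7 14:14 21:21 42:42  a_42=96

a_42 = 96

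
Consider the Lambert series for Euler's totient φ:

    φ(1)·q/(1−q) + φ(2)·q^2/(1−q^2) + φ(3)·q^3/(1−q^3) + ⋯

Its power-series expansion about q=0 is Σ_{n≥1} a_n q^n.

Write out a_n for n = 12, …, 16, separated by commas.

[q^12] φ(12)=4,φ(6)=2,φ(4)=2,φ(3)=2,φ(2)=1,φ(1)=1 ⇒ 12
n=13: 13·1 1·13  φ→[12+1]=13
n=14: 1·14 2·7 7·2 14·1  φ→[1+1+6+6]=14
d|15:{15,5,3,1}  Σφ=8+4+2+1=15
d|16:{16,8,4,2,1}  Σφ=8+4+2+1+1=16

12, 13, 14, 15, 16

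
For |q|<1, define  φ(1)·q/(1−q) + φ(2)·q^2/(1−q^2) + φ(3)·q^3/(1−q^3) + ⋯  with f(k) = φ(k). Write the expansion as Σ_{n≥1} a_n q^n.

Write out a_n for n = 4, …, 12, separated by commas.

n=4: 4·1 2·2 1·4  φ→[2+1+1]=4
q^5  k|5↦φ(k): 5:4 1:1  a_5=5
[q^6] φ(1)=1,φ(2)=1,φ(3)=2,φ(6)=2 ⇒ 6
[q^7] φ(1)=1,φ(7)=6 ⇒ 7
n=8: 1·8 2·4 4·2 8·1  φ→[1+1+2+4]=8
n=9: 1·9 3·3 9·1  φ→[1+2+6]=9
d|10:{1,2,5,10}  Σφ=1+1+4+4=10
[q^11] φ(1)=1,φ(11)=10 ⇒ 11
d|12:{1,2,3,4,6,12}  Σφ=1+1+2+2+2+4=12

4, 5, 6, 7, 8, 9, 10, 11, 12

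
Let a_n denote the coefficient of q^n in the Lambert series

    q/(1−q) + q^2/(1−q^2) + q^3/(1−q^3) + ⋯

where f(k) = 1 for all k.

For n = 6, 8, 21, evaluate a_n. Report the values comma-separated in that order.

4, 4, 4

d|6:{6,3,2,1}  Σf=1+1+1+1=4
[q^8] f(1)=1,f(2)=1,f(4)=1,f(8)=1 ⇒ 4
n=21: 1·21 3·7 7·3 21·1  f→[1+1+1+1]=4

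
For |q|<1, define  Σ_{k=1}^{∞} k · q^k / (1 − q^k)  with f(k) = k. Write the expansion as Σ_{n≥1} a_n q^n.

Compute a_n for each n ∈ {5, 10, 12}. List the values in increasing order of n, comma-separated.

n=5: 1·5 5·1  f→[1+5]=6
d|10:{1,2,5,10}  Σf=1+2+5+10=18
d|12:{1,2,3,4,6,12}  Σf=1+2+3+4+6+12=28

6, 18, 28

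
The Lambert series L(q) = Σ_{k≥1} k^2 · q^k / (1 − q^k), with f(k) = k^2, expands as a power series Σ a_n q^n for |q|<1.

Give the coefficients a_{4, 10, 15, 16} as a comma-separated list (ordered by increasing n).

n=4: 4·1 2·2 1·4  f→[16+4+1]=21
d|10:{10,5,2,1}  Σf=100+25+4+1=130
d|15:{1,3,5,15}  Σf=1+9+25+225=260
d|16:{16,8,4,2,1}  Σf=256+64+16+4+1=341

21, 130, 260, 341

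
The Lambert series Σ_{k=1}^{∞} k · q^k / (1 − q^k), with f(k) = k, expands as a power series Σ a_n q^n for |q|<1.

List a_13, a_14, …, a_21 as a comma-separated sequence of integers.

14, 24, 24, 31, 18, 39, 20, 42, 32

n=13: 1·13 13·1  f→[1+13]=14
d|14:{14,7,2,1}  Σf=14+7+2+1=24
d|15:{15,5,3,1}  Σf=15+5+3+1=24
d|16:{1,2,4,8,16}  Σf=1+2+4+8+16=31
q^17  k|17↦f(k): 17:17 1:1  a_17=18
[q^18] f(1)=1,f(2)=2,f(3)=3,f(6)=6,f(9)=9,f(18)=18 ⇒ 39
d|19:{19,1}  Σf=19+1=20
[q^20] f(20)=20,f(10)=10,f(5)=5,f(4)=4,f(2)=2,f(1)=1 ⇒ 42
n=21: 21·1 7·3 3·7 1·21  f→[21+7+3+1]=32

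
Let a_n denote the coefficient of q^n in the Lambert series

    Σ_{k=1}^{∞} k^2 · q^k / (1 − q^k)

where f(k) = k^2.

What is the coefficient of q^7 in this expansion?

a_7 = 50

[q^7] f(1)=1,f(7)=49 ⇒ 50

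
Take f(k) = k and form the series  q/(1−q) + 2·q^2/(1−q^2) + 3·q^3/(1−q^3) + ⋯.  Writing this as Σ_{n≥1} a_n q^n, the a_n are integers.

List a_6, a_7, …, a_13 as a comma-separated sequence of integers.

n=6: 1·6 2·3 3·2 6·1  f→[1+2+3+6]=12
q^7  k|7↦f(k): 7:7 1:1  a_7=8
q^8  k|8↦f(k): 1:1 2:2 4:4 8:8  a_8=15
d|9:{1,3,9}  Σf=1+3+9=13
d|10:{1,2,5,10}  Σf=1+2+5+10=18
q^11  k|11↦f(k): 1:1 11:11  a_11=12
q^12  k|12↦f(k): 1:1 2:2 3:3 4:4 6:6 12:12  a_12=28
q^13  k|13↦f(k): 1:1 13:13  a_13=14

12, 8, 15, 13, 18, 12, 28, 14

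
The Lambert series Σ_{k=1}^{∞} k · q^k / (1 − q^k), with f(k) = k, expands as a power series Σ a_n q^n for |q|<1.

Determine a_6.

n=6: 1·6 2·3 3·2 6·1  f→[1+2+3+6]=12

a_6 = 12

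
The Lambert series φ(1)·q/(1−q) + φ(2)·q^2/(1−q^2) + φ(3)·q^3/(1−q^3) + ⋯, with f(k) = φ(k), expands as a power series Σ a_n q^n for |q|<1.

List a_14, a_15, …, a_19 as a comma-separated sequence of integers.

[q^14] φ(1)=1,φ(2)=1,φ(7)=6,φ(14)=6 ⇒ 14
q^15  k|15↦φ(k): 1:1 3:2 5:4 15:8  a_15=15
[q^16] φ(1)=1,φ(2)=1,φ(4)=2,φ(8)=4,φ(16)=8 ⇒ 16
[q^17] φ(1)=1,φ(17)=16 ⇒ 17
d|18:{18,9,6,3,2,1}  Σφ=6+6+2+2+1+1=18
d|19:{1,19}  Σφ=1+18=19

14, 15, 16, 17, 18, 19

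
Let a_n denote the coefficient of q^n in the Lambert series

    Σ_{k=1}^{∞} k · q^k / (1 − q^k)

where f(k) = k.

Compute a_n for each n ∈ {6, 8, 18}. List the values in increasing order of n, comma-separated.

q^6  k|6↦f(k): 1:1 2:2 3:3 6:6  a_6=12
q^8  k|8↦f(k): 1:1 2:2 4:4 8:8  a_8=15
q^18  k|18↦f(k): 1:1 2:2 3:3 6:6 9:9 18:18  a_18=39

12, 15, 39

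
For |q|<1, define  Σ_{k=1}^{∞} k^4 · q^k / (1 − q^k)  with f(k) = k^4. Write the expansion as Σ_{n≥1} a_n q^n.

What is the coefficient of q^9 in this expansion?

a_9 = 6643

[q^9] f(1)=1,f(3)=81,f(9)=6561 ⇒ 6643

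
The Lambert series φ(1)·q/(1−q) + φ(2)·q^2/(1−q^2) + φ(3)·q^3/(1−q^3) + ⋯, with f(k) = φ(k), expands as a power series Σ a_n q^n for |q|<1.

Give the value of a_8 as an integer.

d|8:{8,4,2,1}  Σφ=4+2+1+1=8

a_8 = 8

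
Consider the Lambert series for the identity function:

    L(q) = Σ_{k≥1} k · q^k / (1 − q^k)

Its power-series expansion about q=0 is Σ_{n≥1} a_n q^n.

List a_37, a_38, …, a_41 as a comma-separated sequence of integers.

[q^37] f(1)=1,f(37)=37 ⇒ 38
d|38:{38,19,2,1}  Σf=38+19+2+1=60
n=39: 1·39 3·13 13·3 39·1  f→[1+3+13+39]=56
[q^40] f(1)=1,f(2)=2,f(4)=4,f(5)=5,f(8)=8,f(10)=10,f(20)=20,f(40)=40 ⇒ 90
[q^41] f(1)=1,f(41)=41 ⇒ 42

38, 60, 56, 90, 42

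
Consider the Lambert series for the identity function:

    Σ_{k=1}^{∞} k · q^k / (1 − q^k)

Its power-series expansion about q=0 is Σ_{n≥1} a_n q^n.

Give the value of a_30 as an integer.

a_30 = 72

d|30:{1,2,3,5,6,10,15,30}  Σf=1+2+3+5+6+10+15+30=72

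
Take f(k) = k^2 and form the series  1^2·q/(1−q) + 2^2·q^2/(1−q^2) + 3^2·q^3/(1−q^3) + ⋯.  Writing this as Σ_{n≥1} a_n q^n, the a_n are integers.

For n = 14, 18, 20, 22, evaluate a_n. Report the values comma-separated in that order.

q^14  k|14↦f(k): 1:1 2:4 7:49 14:196  a_14=250
q^18  k|18↦f(k): 1:1 2:4 3:9 6:36 9:81 18:324  a_18=455
[q^20] f(1)=1,f(2)=4,f(4)=16,f(5)=25,f(10)=100,f(20)=400 ⇒ 546
q^22  k|22↦f(k): 1:1 2:4 11:121 22:484  a_22=610

250, 455, 546, 610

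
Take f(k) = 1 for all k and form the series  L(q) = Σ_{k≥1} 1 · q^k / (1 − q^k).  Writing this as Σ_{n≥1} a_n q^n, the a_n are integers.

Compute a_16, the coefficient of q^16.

a_16 = 5

q^16  k|16↦f(k): 1:1 2:1 4:1 8:1 16:1  a_16=5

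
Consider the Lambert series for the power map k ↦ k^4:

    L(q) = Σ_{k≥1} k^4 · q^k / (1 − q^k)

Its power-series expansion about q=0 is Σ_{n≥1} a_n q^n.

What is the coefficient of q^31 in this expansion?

a_31 = 923522

n=31: 1·31 31·1  f→[1+923521]=923522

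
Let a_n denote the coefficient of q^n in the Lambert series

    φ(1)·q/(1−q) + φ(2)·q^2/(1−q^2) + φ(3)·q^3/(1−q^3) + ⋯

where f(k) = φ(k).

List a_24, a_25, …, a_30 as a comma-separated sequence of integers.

d|24:{24,12,8,6,4,3,2,1}  Σφ=8+4+4+2+2+2+1+1=24
d|25:{1,5,25}  Σφ=1+4+20=25
d|26:{1,2,13,26}  Σφ=1+1+12+12=26
[q^27] φ(27)=18,φ(9)=6,φ(3)=2,φ(1)=1 ⇒ 27
d|28:{28,14,7,4,2,1}  Σφ=12+6+6+2+1+1=28
d|29:{1,29}  Σφ=1+28=29
q^30  k|30↦φ(k): 1:1 2:1 3:2 5:4 6:2 10:4 15:8 30:8  a_30=30

24, 25, 26, 27, 28, 29, 30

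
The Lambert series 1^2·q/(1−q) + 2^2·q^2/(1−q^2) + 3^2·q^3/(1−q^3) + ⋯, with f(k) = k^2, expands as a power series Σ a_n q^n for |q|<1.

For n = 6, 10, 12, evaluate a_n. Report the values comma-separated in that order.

[q^6] f(6)=36,f(3)=9,f(2)=4,f(1)=1 ⇒ 50
q^10  k|10↦f(k): 10:100 5:25 2:4 1:1  a_10=130
[q^12] f(12)=144,f(6)=36,f(4)=16,f(3)=9,f(2)=4,f(1)=1 ⇒ 210

50, 130, 210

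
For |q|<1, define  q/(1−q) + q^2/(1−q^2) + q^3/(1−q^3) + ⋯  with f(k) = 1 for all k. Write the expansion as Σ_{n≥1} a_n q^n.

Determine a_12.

n=12: 1·12 2·6 3·4 4·3 6·2 12·1  f→[1+1+1+1+1+1]=6

a_12 = 6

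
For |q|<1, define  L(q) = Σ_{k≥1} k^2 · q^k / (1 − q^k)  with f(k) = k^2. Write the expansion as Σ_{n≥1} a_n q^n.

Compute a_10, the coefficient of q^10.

d|10:{1,2,5,10}  Σf=1+4+25+100=130

a_10 = 130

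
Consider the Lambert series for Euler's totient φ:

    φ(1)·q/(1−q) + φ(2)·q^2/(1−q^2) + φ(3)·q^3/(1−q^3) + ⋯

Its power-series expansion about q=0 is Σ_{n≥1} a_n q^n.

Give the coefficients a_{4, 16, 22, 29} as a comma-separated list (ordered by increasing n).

[q^4] φ(1)=1,φ(2)=1,φ(4)=2 ⇒ 4
n=16: 16·1 8·2 4·4 2·8 1·16  φ→[8+4+2+1+1]=16
n=22: 22·1 11·2 2·11 1·22  φ→[10+10+1+1]=22
q^29  k|29↦φ(k): 29:28 1:1  a_29=29

4, 16, 22, 29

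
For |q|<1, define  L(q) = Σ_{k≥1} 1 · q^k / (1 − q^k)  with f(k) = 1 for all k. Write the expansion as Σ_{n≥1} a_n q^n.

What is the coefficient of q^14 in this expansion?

a_14 = 4

q^14  k|14↦f(k): 14:1 7:1 2:1 1:1  a_14=4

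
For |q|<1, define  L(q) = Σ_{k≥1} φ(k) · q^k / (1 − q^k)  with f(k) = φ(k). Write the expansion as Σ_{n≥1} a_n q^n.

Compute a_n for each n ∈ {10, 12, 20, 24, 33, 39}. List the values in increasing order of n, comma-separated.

[q^10] φ(1)=1,φ(2)=1,φ(5)=4,φ(10)=4 ⇒ 10
q^12  k|12↦φ(k): 12:4 6:2 4:2 3:2 2:1 1:1  a_12=12
n=20: 1·20 2·10 4·5 5·4 10·2 20·1  φ→[1+1+2+4+4+8]=20
d|24:{24,12,8,6,4,3,2,1}  Σφ=8+4+4+2+2+2+1+1=24
[q^33] φ(33)=20,φ(11)=10,φ(3)=2,φ(1)=1 ⇒ 33
[q^39] φ(39)=24,φ(13)=12,φ(3)=2,φ(1)=1 ⇒ 39

10, 12, 20, 24, 33, 39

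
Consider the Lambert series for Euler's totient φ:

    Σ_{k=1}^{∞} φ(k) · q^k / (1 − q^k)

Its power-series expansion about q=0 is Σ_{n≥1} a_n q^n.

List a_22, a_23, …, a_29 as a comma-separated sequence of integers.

q^22  k|22↦φ(k): 22:10 11:10 2:1 1:1  a_22=22
q^23  k|23↦φ(k): 23:22 1:1  a_23=23
d|24:{24,12,8,6,4,3,2,1}  Σφ=8+4+4+2+2+2+1+1=24
d|25:{25,5,1}  Σφ=20+4+1=25
d|26:{26,13,2,1}  Σφ=12+12+1+1=26
d|27:{1,3,9,27}  Σφ=1+2+6+18=27
q^28  k|28↦φ(k): 1:1 2:1 4:2 7:6 14:6 28:12  a_28=28
q^29  k|29↦φ(k): 29:28 1:1  a_29=29

22, 23, 24, 25, 26, 27, 28, 29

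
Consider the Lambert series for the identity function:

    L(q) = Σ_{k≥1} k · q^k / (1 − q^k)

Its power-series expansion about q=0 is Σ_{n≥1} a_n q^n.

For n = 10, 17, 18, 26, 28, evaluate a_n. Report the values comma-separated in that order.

n=10: 10·1 5·2 2·5 1·10  f→[10+5+2+1]=18
q^17  k|17↦f(k): 1:1 17:17  a_17=18
q^18  k|18↦f(k): 18:18 9:9 6:6 3:3 2:2 1:1  a_18=39
q^26  k|26↦f(k): 1:1 2:2 13:13 26:26  a_26=42
[q^28] f(1)=1,f(2)=2,f(4)=4,f(7)=7,f(14)=14,f(28)=28 ⇒ 56

18, 18, 39, 42, 56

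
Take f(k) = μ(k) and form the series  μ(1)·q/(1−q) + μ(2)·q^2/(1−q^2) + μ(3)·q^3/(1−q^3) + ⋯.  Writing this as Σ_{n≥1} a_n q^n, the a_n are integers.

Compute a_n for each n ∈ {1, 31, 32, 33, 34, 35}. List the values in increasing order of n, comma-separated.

n=1: 1·1  μ→[1]=1
q^31  k|31↦μ(k): 31:-1 1:1  a_31=0
q^32  k|32↦μ(k): 1:1 2:-1 4:0 8:0 16:0 32:0  a_32=0
n=33: 33·1 11·3 3·11 1·33  μ→[1+(-1)+(-1)+1]=0
q^34  k|34↦μ(k): 34:1 17:-1 2:-1 1:1  a_34=0
q^35  k|35↦μ(k): 35:1 7:-1 5:-1 1:1  a_35=0

1, 0, 0, 0, 0, 0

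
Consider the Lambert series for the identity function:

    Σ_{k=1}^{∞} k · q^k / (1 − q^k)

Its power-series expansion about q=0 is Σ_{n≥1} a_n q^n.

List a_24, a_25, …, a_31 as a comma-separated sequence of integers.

60, 31, 42, 40, 56, 30, 72, 32

q^24  k|24↦f(k): 24:24 12:12 8:8 6:6 4:4 3:3 2:2 1:1  a_24=60
d|25:{25,5,1}  Σf=25+5+1=31
q^26  k|26↦f(k): 26:26 13:13 2:2 1:1  a_26=42
n=27: 27·1 9·3 3·9 1·27  f→[27+9+3+1]=40
q^28  k|28↦f(k): 1:1 2:2 4:4 7:7 14:14 28:28  a_28=56
q^29  k|29↦f(k): 29:29 1:1  a_29=30
n=30: 1·30 2·15 3·10 5·6 6·5 10·3 15·2 30·1  f→[1+2+3+5+6+10+15+30]=72
n=31: 1·31 31·1  f→[1+31]=32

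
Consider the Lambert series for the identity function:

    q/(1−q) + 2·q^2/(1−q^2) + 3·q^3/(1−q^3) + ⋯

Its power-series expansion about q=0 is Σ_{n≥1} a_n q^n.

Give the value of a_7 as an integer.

[q^7] f(7)=7,f(1)=1 ⇒ 8

a_7 = 8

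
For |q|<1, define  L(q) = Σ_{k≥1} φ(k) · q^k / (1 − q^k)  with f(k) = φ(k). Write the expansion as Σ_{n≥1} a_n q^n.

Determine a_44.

[q^44] φ(44)=20,φ(22)=10,φ(11)=10,φ(4)=2,φ(2)=1,φ(1)=1 ⇒ 44

a_44 = 44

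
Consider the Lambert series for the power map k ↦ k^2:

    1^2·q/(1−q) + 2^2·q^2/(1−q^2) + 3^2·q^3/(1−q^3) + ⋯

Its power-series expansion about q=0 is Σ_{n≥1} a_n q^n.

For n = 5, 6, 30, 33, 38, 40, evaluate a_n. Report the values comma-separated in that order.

[q^5] f(1)=1,f(5)=25 ⇒ 26
d|6:{6,3,2,1}  Σf=36+9+4+1=50
n=30: 1·30 2·15 3·10 5·6 6·5 10·3 15·2 30·1  f→[1+4+9+25+36+100+225+900]=1300
q^33  k|33↦f(k): 33:1089 11:121 3:9 1:1  a_33=1220
[q^38] f(38)=1444,f(19)=361,f(2)=4,f(1)=1 ⇒ 1810
[q^40] f(40)=1600,f(20)=400,f(10)=100,f(8)=64,f(5)=25,f(4)=16,f(2)=4,f(1)=1 ⇒ 2210

26, 50, 1300, 1220, 1810, 2210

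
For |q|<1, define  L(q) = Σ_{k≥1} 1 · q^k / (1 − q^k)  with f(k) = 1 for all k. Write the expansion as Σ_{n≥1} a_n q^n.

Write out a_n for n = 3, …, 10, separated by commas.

2, 3, 2, 4, 2, 4, 3, 4

q^3  k|3↦f(k): 3:1 1:1  a_3=2
[q^4] f(4)=1,f(2)=1,f(1)=1 ⇒ 3
q^5  k|5↦f(k): 1:1 5:1  a_5=2
n=6: 1·6 2·3 3·2 6·1  f→[1+1+1+1]=4
[q^7] f(7)=1,f(1)=1 ⇒ 2
n=8: 8·1 4·2 2·4 1·8  f→[1+1+1+1]=4
[q^9] f(9)=1,f(3)=1,f(1)=1 ⇒ 3
d|10:{1,2,5,10}  Σf=1+1+1+1=4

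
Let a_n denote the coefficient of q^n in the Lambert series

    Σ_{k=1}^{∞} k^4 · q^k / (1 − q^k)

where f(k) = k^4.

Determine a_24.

d|24:{1,2,3,4,6,8,12,24}  Σf=1+16+81+256+1296+4096+20736+331776=358258

a_24 = 358258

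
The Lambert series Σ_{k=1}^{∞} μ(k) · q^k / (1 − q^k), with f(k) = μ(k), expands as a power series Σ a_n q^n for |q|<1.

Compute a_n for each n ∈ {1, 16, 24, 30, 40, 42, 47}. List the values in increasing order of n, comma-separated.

1, 0, 0, 0, 0, 0, 0

q^1  k|1↦μ(k): 1:1  a_1=1
[q^16] μ(16)=0,μ(8)=0,μ(4)=0,μ(2)=-1,μ(1)=1 ⇒ 0
d|24:{1,2,3,4,6,8,12,24}  Σμ=1+(-1)+(-1)+0+1+0+0+0=0
n=30: 1·30 2·15 3·10 5·6 6·5 10·3 15·2 30·1  μ→[1+(-1)+(-1)+(-1)+1+1+1+(-1)]=0
q^40  k|40↦μ(k): 1:1 2:-1 4:0 5:-1 8:0 10:1 20:0 40:0  a_40=0
n=42: 42·1 21·2 14·3 7·6 6·7 3·14 2·21 1·42  μ→[(-1)+1+1+(-1)+1+(-1)+(-1)+1]=0
n=47: 47·1 1·47  μ→[(-1)+1]=0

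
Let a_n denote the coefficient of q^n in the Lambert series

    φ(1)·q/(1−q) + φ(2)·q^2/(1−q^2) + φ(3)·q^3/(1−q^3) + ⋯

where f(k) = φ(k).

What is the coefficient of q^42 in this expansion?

d|42:{1,2,3,6,7,14,21,42}  Σφ=1+1+2+2+6+6+12+12=42

a_42 = 42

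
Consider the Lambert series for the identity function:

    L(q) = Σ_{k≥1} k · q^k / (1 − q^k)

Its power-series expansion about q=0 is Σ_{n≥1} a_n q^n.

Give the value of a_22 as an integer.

a_22 = 36

q^22  k|22↦f(k): 22:22 11:11 2:2 1:1  a_22=36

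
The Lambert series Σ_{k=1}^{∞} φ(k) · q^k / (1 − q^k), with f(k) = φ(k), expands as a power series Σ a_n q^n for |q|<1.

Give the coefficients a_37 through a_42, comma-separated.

d|37:{37,1}  Σφ=36+1=37
[q^38] φ(1)=1,φ(2)=1,φ(19)=18,φ(38)=18 ⇒ 38
d|39:{1,3,13,39}  Σφ=1+2+12+24=39
[q^40] φ(40)=16,φ(20)=8,φ(10)=4,φ(8)=4,φ(5)=4,φ(4)=2,φ(2)=1,φ(1)=1 ⇒ 40
d|41:{41,1}  Σφ=40+1=41
d|42:{1,2,3,6,7,14,21,42}  Σφ=1+1+2+2+6+6+12+12=42

37, 38, 39, 40, 41, 42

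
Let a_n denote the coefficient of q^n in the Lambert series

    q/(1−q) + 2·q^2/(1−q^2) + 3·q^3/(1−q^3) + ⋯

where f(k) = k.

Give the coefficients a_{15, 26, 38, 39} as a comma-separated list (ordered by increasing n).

24, 42, 60, 56

[q^15] f(15)=15,f(5)=5,f(3)=3,f(1)=1 ⇒ 24
d|26:{1,2,13,26}  Σf=1+2+13+26=42
[q^38] f(38)=38,f(19)=19,f(2)=2,f(1)=1 ⇒ 60
q^39  k|39↦f(k): 39:39 13:13 3:3 1:1  a_39=56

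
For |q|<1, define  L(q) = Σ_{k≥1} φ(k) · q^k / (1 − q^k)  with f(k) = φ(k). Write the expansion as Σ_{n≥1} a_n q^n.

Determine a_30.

[q^30] φ(1)=1,φ(2)=1,φ(3)=2,φ(5)=4,φ(6)=2,φ(10)=4,φ(15)=8,φ(30)=8 ⇒ 30

a_30 = 30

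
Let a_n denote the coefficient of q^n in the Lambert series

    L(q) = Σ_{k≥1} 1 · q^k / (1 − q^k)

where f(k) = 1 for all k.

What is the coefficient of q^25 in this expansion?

a_25 = 3

q^25  k|25↦f(k): 1:1 5:1 25:1  a_25=3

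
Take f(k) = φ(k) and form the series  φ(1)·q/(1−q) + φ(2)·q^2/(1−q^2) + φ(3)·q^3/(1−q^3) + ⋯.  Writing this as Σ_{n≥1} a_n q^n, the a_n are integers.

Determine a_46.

[q^46] φ(46)=22,φ(23)=22,φ(2)=1,φ(1)=1 ⇒ 46

a_46 = 46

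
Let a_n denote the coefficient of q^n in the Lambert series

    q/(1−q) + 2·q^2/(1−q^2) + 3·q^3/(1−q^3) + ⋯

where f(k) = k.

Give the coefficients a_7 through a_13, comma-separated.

q^7  k|7↦f(k): 7:7 1:1  a_7=8
q^8  k|8↦f(k): 1:1 2:2 4:4 8:8  a_8=15
n=9: 9·1 3·3 1·9  f→[9+3+1]=13
n=10: 10·1 5·2 2·5 1·10  f→[10+5+2+1]=18
d|11:{1,11}  Σf=1+11=12
q^12  k|12↦f(k): 12:12 6:6 4:4 3:3 2:2 1:1  a_12=28
n=13: 13·1 1·13  f→[13+1]=14

8, 15, 13, 18, 12, 28, 14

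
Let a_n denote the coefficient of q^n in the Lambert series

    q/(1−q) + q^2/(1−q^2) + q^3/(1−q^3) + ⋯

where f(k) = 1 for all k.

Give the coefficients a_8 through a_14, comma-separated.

4, 3, 4, 2, 6, 2, 4

[q^8] f(1)=1,f(2)=1,f(4)=1,f(8)=1 ⇒ 4
[q^9] f(1)=1,f(3)=1,f(9)=1 ⇒ 3
[q^10] f(10)=1,f(5)=1,f(2)=1,f(1)=1 ⇒ 4
d|11:{11,1}  Σf=1+1=2
[q^12] f(12)=1,f(6)=1,f(4)=1,f(3)=1,f(2)=1,f(1)=1 ⇒ 6
q^13  k|13↦f(k): 13:1 1:1  a_13=2
[q^14] f(1)=1,f(2)=1,f(7)=1,f(14)=1 ⇒ 4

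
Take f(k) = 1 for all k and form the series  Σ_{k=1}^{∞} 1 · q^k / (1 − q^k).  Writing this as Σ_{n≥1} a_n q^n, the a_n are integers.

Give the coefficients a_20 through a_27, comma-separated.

d|20:{20,10,5,4,2,1}  Σf=1+1+1+1+1+1=6
[q^21] f(21)=1,f(7)=1,f(3)=1,f(1)=1 ⇒ 4
d|22:{22,11,2,1}  Σf=1+1+1+1=4
q^23  k|23↦f(k): 23:1 1:1  a_23=2
d|24:{1,2,3,4,6,8,12,24}  Σf=1+1+1+1+1+1+1+1=8
q^25  k|25↦f(k): 25:1 5:1 1:1  a_25=3
[q^26] f(1)=1,f(2)=1,f(13)=1,f(26)=1 ⇒ 4
[q^27] f(27)=1,f(9)=1,f(3)=1,f(1)=1 ⇒ 4

6, 4, 4, 2, 8, 3, 4, 4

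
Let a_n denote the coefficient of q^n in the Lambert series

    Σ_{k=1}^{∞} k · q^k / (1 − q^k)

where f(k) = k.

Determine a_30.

a_30 = 72

q^30  k|30↦f(k): 1:1 2:2 3:3 5:5 6:6 10:10 15:15 30:30  a_30=72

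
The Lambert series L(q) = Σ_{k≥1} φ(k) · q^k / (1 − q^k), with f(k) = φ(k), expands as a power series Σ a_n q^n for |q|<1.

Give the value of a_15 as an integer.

q^15  k|15↦φ(k): 15:8 5:4 3:2 1:1  a_15=15

a_15 = 15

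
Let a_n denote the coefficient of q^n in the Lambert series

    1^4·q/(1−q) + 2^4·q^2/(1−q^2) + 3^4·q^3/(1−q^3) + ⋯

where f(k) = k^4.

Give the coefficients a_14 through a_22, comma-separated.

[q^14] f(14)=38416,f(7)=2401,f(2)=16,f(1)=1 ⇒ 40834
[q^15] f(15)=50625,f(5)=625,f(3)=81,f(1)=1 ⇒ 51332
q^16  k|16↦f(k): 1:1 2:16 4:256 8:4096 16:65536  a_16=69905
d|17:{1,17}  Σf=1+83521=83522
[q^18] f(18)=104976,f(9)=6561,f(6)=1296,f(3)=81,f(2)=16,f(1)=1 ⇒ 112931
[q^19] f(19)=130321,f(1)=1 ⇒ 130322
n=20: 1·20 2·10 4·5 5·4 10·2 20·1  f→[1+16+256+625+10000+160000]=170898
[q^21] f(21)=194481,f(7)=2401,f(3)=81,f(1)=1 ⇒ 196964
q^22  k|22↦f(k): 1:1 2:16 11:14641 22:234256  a_22=248914

40834, 51332, 69905, 83522, 112931, 130322, 170898, 196964, 248914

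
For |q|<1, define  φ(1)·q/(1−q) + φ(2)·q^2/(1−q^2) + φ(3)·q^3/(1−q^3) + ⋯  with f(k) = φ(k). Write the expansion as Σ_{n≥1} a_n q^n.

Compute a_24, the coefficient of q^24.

[q^24] φ(24)=8,φ(12)=4,φ(8)=4,φ(6)=2,φ(4)=2,φ(3)=2,φ(2)=1,φ(1)=1 ⇒ 24

a_24 = 24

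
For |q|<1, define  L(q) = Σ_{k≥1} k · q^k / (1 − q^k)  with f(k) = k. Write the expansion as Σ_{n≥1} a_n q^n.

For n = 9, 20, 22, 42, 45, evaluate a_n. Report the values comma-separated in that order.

13, 42, 36, 96, 78

d|9:{9,3,1}  Σf=9+3+1=13
n=20: 20·1 10·2 5·4 4·5 2·10 1·20  f→[20+10+5+4+2+1]=42
d|22:{1,2,11,22}  Σf=1+2+11+22=36
n=42: 42·1 21·2 14·3 7·6 6·7 3·14 2·21 1·42  f→[42+21+14+7+6+3+2+1]=96
n=45: 1·45 3·15 5·9 9·5 15·3 45·1  f→[1+3+5+9+15+45]=78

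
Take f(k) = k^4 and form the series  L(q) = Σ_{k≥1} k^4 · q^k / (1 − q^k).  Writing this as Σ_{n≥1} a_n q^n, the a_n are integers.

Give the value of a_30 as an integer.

a_30 = 872644

q^30  k|30↦f(k): 1:1 2:16 3:81 5:625 6:1296 10:10000 15:50625 30:810000  a_30=872644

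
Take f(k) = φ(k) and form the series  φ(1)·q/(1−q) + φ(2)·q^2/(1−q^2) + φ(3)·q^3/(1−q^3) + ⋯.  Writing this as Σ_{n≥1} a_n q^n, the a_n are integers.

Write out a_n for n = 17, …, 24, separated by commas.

n=17: 1·17 17·1  φ→[1+16]=17
[q^18] φ(18)=6,φ(9)=6,φ(6)=2,φ(3)=2,φ(2)=1,φ(1)=1 ⇒ 18
d|19:{19,1}  Σφ=18+1=19
n=20: 1·20 2·10 4·5 5·4 10·2 20·1  φ→[1+1+2+4+4+8]=20
n=21: 1·21 3·7 7·3 21·1  φ→[1+2+6+12]=21
d|22:{1,2,11,22}  Σφ=1+1+10+10=22
n=23: 23·1 1·23  φ→[22+1]=23
d|24:{1,2,3,4,6,8,12,24}  Σφ=1+1+2+2+2+4+4+8=24

17, 18, 19, 20, 21, 22, 23, 24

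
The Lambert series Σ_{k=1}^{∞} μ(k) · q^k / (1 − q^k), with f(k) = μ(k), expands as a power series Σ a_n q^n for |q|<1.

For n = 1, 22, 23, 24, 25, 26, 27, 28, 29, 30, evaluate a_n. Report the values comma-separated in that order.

1, 0, 0, 0, 0, 0, 0, 0, 0, 0

n=1: 1·1  μ→[1]=1
q^22  k|22↦μ(k): 1:1 2:-1 11:-1 22:1  a_22=0
n=23: 23·1 1·23  μ→[(-1)+1]=0
d|24:{24,12,8,6,4,3,2,1}  Σμ=0+0+0+1+0+(-1)+(-1)+1=0
q^25  k|25↦μ(k): 1:1 5:-1 25:0  a_25=0
n=26: 1·26 2·13 13·2 26·1  μ→[1+(-1)+(-1)+1]=0
[q^27] μ(27)=0,μ(9)=0,μ(3)=-1,μ(1)=1 ⇒ 0
d|28:{1,2,4,7,14,28}  Σμ=1+(-1)+0+(-1)+1+0=0
q^29  k|29↦μ(k): 1:1 29:-1  a_29=0
q^30  k|30↦μ(k): 1:1 2:-1 3:-1 5:-1 6:1 10:1 15:1 30:-1  a_30=0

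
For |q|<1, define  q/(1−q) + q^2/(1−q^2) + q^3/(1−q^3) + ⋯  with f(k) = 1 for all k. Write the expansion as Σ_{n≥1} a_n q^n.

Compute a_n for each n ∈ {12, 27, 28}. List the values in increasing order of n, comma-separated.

q^12  k|12↦f(k): 12:1 6:1 4:1 3:1 2:1 1:1  a_12=6
q^27  k|27↦f(k): 1:1 3:1 9:1 27:1  a_27=4
[q^28] f(28)=1,f(14)=1,f(7)=1,f(4)=1,f(2)=1,f(1)=1 ⇒ 6

6, 4, 6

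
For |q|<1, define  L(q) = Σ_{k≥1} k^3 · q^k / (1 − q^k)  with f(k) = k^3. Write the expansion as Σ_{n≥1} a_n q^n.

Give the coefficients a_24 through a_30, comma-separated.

[q^24] f(1)=1,f(2)=8,f(3)=27,f(4)=64,f(6)=216,f(8)=512,f(12)=1728,f(24)=13824 ⇒ 16380
[q^25] f(25)=15625,f(5)=125,f(1)=1 ⇒ 15751
n=26: 1·26 2·13 13·2 26·1  f→[1+8+2197+17576]=19782
q^27  k|27↦f(k): 1:1 3:27 9:729 27:19683  a_27=20440
[q^28] f(28)=21952,f(14)=2744,f(7)=343,f(4)=64,f(2)=8,f(1)=1 ⇒ 25112
q^29  k|29↦f(k): 29:24389 1:1  a_29=24390
q^30  k|30↦f(k): 30:27000 15:3375 10:1000 6:216 5:125 3:27 2:8 1:1  a_30=31752

16380, 15751, 19782, 20440, 25112, 24390, 31752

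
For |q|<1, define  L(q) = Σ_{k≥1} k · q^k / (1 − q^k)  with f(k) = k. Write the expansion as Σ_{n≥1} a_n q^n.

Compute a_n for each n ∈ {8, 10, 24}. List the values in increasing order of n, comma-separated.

15, 18, 60

n=8: 8·1 4·2 2·4 1·8  f→[8+4+2+1]=15
d|10:{10,5,2,1}  Σf=10+5+2+1=18
q^24  k|24↦f(k): 1:1 2:2 3:3 4:4 6:6 8:8 12:12 24:24  a_24=60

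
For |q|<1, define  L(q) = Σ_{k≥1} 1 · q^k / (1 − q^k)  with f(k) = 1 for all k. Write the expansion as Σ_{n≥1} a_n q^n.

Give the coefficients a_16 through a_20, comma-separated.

[q^16] f(1)=1,f(2)=1,f(4)=1,f(8)=1,f(16)=1 ⇒ 5
q^17  k|17↦f(k): 17:1 1:1  a_17=2
q^18  k|18↦f(k): 18:1 9:1 6:1 3:1 2:1 1:1  a_18=6
[q^19] f(19)=1,f(1)=1 ⇒ 2
[q^20] f(1)=1,f(2)=1,f(4)=1,f(5)=1,f(10)=1,f(20)=1 ⇒ 6

5, 2, 6, 2, 6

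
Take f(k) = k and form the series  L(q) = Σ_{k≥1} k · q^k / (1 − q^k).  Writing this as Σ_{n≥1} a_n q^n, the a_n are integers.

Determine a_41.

d|41:{1,41}  Σf=1+41=42

a_41 = 42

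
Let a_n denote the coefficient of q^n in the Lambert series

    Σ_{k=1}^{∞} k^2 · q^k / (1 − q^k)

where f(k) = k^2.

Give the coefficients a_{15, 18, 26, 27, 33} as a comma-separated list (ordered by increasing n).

260, 455, 850, 820, 1220

[q^15] f(1)=1,f(3)=9,f(5)=25,f(15)=225 ⇒ 260
n=18: 18·1 9·2 6·3 3·6 2·9 1·18  f→[324+81+36+9+4+1]=455
[q^26] f(1)=1,f(2)=4,f(13)=169,f(26)=676 ⇒ 850
q^27  k|27↦f(k): 27:729 9:81 3:9 1:1  a_27=820
[q^33] f(33)=1089,f(11)=121,f(3)=9,f(1)=1 ⇒ 1220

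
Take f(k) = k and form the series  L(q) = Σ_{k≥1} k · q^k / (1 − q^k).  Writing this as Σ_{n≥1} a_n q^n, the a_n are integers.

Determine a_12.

a_12 = 28

n=12: 12·1 6·2 4·3 3·4 2·6 1·12  f→[12+6+4+3+2+1]=28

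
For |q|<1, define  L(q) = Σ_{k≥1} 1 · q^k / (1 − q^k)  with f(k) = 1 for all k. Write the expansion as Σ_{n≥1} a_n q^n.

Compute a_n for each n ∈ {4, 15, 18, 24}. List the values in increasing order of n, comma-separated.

q^4  k|4↦f(k): 4:1 2:1 1:1  a_4=3
[q^15] f(15)=1,f(5)=1,f(3)=1,f(1)=1 ⇒ 4
d|18:{18,9,6,3,2,1}  Σf=1+1+1+1+1+1=6
q^24  k|24↦f(k): 24:1 12:1 8:1 6:1 4:1 3:1 2:1 1:1  a_24=8

3, 4, 6, 8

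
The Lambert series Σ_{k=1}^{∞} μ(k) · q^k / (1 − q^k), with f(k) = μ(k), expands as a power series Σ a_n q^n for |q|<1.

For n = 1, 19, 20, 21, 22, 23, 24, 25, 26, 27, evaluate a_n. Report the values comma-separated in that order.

1, 0, 0, 0, 0, 0, 0, 0, 0, 0

n=1: 1·1  μ→[1]=1
[q^19] μ(1)=1,μ(19)=-1 ⇒ 0
n=20: 1·20 2·10 4·5 5·4 10·2 20·1  μ→[1+(-1)+0+(-1)+1+0]=0
d|21:{21,7,3,1}  Σμ=1+(-1)+(-1)+1=0
n=22: 22·1 11·2 2·11 1·22  μ→[1+(-1)+(-1)+1]=0
[q^23] μ(1)=1,μ(23)=-1 ⇒ 0
q^24  k|24↦μ(k): 24:0 12:0 8:0 6:1 4:0 3:-1 2:-1 1:1  a_24=0
[q^25] μ(1)=1,μ(5)=-1,μ(25)=0 ⇒ 0
q^26  k|26↦μ(k): 26:1 13:-1 2:-1 1:1  a_26=0
d|27:{27,9,3,1}  Σμ=0+0+(-1)+1=0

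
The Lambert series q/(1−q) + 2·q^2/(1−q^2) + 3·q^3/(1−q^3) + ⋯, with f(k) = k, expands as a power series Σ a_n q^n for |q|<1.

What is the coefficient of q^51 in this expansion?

q^51  k|51↦f(k): 51:51 17:17 3:3 1:1  a_51=72

a_51 = 72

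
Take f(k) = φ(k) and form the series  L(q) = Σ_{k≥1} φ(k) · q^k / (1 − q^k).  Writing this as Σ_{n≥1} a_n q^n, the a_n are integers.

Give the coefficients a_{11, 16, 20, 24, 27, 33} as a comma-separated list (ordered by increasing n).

[q^11] φ(1)=1,φ(11)=10 ⇒ 11
q^16  k|16↦φ(k): 1:1 2:1 4:2 8:4 16:8  a_16=16
n=20: 20·1 10·2 5·4 4·5 2·10 1·20  φ→[8+4+4+2+1+1]=20
q^24  k|24↦φ(k): 24:8 12:4 8:4 6:2 4:2 3:2 2:1 1:1  a_24=24
[q^27] φ(27)=18,φ(9)=6,φ(3)=2,φ(1)=1 ⇒ 27
[q^33] φ(1)=1,φ(3)=2,φ(11)=10,φ(33)=20 ⇒ 33

11, 16, 20, 24, 27, 33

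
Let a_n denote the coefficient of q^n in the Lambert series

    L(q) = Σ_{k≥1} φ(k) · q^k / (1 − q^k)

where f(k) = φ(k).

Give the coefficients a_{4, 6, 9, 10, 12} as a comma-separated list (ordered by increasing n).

n=4: 1·4 2·2 4·1  φ→[1+1+2]=4
q^6  k|6↦φ(k): 6:2 3:2 2:1 1:1  a_6=6
n=9: 9·1 3·3 1·9  φ→[6+2+1]=9
q^10  k|10↦φ(k): 10:4 5:4 2:1 1:1  a_10=10
n=12: 12·1 6·2 4·3 3·4 2·6 1·12  φ→[4+2+2+2+1+1]=12

4, 6, 9, 10, 12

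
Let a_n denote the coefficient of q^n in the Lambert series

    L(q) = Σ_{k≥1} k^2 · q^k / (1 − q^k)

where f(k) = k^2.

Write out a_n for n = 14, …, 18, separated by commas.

[q^14] f(14)=196,f(7)=49,f(2)=4,f(1)=1 ⇒ 250
n=15: 1·15 3·5 5·3 15·1  f→[1+9+25+225]=260
d|16:{16,8,4,2,1}  Σf=256+64+16+4+1=341
d|17:{17,1}  Σf=289+1=290
n=18: 18·1 9·2 6·3 3·6 2·9 1·18  f→[324+81+36+9+4+1]=455

250, 260, 341, 290, 455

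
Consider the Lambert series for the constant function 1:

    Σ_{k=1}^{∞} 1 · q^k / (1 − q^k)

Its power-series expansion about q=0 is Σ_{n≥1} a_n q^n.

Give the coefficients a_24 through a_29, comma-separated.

8, 3, 4, 4, 6, 2

[q^24] f(24)=1,f(12)=1,f(8)=1,f(6)=1,f(4)=1,f(3)=1,f(2)=1,f(1)=1 ⇒ 8
[q^25] f(1)=1,f(5)=1,f(25)=1 ⇒ 3
[q^26] f(1)=1,f(2)=1,f(13)=1,f(26)=1 ⇒ 4
n=27: 27·1 9·3 3·9 1·27  f→[1+1+1+1]=4
q^28  k|28↦f(k): 1:1 2:1 4:1 7:1 14:1 28:1  a_28=6
[q^29] f(1)=1,f(29)=1 ⇒ 2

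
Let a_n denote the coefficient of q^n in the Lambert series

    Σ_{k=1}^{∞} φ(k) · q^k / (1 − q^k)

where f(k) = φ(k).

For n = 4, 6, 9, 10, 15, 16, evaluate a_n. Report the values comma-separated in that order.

q^4  k|4↦φ(k): 1:1 2:1 4:2  a_4=4
[q^6] φ(1)=1,φ(2)=1,φ(3)=2,φ(6)=2 ⇒ 6
n=9: 9·1 3·3 1·9  φ→[6+2+1]=9
d|10:{10,5,2,1}  Σφ=4+4+1+1=10
n=15: 1·15 3·5 5·3 15·1  φ→[1+2+4+8]=15
d|16:{16,8,4,2,1}  Σφ=8+4+2+1+1=16

4, 6, 9, 10, 15, 16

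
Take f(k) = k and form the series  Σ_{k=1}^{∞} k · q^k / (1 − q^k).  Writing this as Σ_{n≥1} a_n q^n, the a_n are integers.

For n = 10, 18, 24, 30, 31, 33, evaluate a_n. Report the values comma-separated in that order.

[q^10] f(10)=10,f(5)=5,f(2)=2,f(1)=1 ⇒ 18
d|18:{18,9,6,3,2,1}  Σf=18+9+6+3+2+1=39
n=24: 1·24 2·12 3·8 4·6 6·4 8·3 12·2 24·1  f→[1+2+3+4+6+8+12+24]=60
[q^30] f(1)=1,f(2)=2,f(3)=3,f(5)=5,f(6)=6,f(10)=10,f(15)=15,f(30)=30 ⇒ 72
[q^31] f(1)=1,f(31)=31 ⇒ 32
n=33: 33·1 11·3 3·11 1·33  f→[33+11+3+1]=48

18, 39, 60, 72, 32, 48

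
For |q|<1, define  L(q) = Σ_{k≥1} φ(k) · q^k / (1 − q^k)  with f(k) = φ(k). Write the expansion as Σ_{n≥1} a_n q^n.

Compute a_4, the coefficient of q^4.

d|4:{4,2,1}  Σφ=2+1+1=4

a_4 = 4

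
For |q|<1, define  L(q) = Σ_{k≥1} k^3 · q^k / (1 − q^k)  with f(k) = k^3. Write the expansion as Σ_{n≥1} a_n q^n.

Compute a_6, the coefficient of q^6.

a_6 = 252

d|6:{6,3,2,1}  Σf=216+27+8+1=252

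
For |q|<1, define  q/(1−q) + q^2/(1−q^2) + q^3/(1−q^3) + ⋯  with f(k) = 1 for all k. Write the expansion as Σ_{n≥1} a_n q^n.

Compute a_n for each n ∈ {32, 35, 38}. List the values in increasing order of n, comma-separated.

6, 4, 4

n=32: 32·1 16·2 8·4 4·8 2·16 1·32  f→[1+1+1+1+1+1]=6
d|35:{1,5,7,35}  Σf=1+1+1+1=4
[q^38] f(1)=1,f(2)=1,f(19)=1,f(38)=1 ⇒ 4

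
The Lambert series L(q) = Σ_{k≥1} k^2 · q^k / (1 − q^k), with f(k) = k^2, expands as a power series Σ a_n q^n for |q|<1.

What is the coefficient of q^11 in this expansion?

d|11:{1,11}  Σf=1+121=122

a_11 = 122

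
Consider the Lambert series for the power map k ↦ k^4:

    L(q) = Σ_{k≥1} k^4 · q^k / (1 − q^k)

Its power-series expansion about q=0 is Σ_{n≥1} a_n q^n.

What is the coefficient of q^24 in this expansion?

a_24 = 358258

d|24:{1,2,3,4,6,8,12,24}  Σf=1+16+81+256+1296+4096+20736+331776=358258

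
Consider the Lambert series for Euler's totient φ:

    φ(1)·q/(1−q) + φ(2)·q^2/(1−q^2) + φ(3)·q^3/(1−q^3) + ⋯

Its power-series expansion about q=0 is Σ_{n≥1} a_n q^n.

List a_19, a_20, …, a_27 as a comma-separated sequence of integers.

[q^19] φ(1)=1,φ(19)=18 ⇒ 19
d|20:{1,2,4,5,10,20}  Σφ=1+1+2+4+4+8=20
n=21: 1·21 3·7 7·3 21·1  φ→[1+2+6+12]=21
q^22  k|22↦φ(k): 22:10 11:10 2:1 1:1  a_22=22
[q^23] φ(23)=22,φ(1)=1 ⇒ 23
n=24: 1·24 2·12 3·8 4·6 6·4 8·3 12·2 24·1  φ→[1+1+2+2+2+4+4+8]=24
d|25:{25,5,1}  Σφ=20+4+1=25
d|26:{26,13,2,1}  Σφ=12+12+1+1=26
n=27: 27·1 9·3 3·9 1·27  φ→[18+6+2+1]=27

19, 20, 21, 22, 23, 24, 25, 26, 27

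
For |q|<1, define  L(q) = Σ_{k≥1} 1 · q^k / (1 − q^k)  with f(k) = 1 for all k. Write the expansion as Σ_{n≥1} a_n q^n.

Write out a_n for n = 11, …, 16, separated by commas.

q^11  k|11↦f(k): 1:1 11:1  a_11=2
[q^12] f(12)=1,f(6)=1,f(4)=1,f(3)=1,f(2)=1,f(1)=1 ⇒ 6
n=13: 13·1 1·13  f→[1+1]=2
d|14:{1,2,7,14}  Σf=1+1+1+1=4
[q^15] f(15)=1,f(5)=1,f(3)=1,f(1)=1 ⇒ 4
[q^16] f(1)=1,f(2)=1,f(4)=1,f(8)=1,f(16)=1 ⇒ 5

2, 6, 2, 4, 4, 5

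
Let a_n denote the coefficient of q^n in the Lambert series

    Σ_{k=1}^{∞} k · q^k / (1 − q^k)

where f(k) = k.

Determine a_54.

[q^54] f(54)=54,f(27)=27,f(18)=18,f(9)=9,f(6)=6,f(3)=3,f(2)=2,f(1)=1 ⇒ 120

a_54 = 120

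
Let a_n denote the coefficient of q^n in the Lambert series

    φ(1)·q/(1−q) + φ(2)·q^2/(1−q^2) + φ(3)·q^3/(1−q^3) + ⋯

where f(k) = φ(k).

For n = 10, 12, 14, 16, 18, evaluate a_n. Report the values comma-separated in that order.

d|10:{1,2,5,10}  Σφ=1+1+4+4=10
n=12: 1·12 2·6 3·4 4·3 6·2 12·1  φ→[1+1+2+2+2+4]=12
[q^14] φ(14)=6,φ(7)=6,φ(2)=1,φ(1)=1 ⇒ 14
q^16  k|16↦φ(k): 1:1 2:1 4:2 8:4 16:8  a_16=16
n=18: 1·18 2·9 3·6 6·3 9·2 18·1  φ→[1+1+2+2+6+6]=18

10, 12, 14, 16, 18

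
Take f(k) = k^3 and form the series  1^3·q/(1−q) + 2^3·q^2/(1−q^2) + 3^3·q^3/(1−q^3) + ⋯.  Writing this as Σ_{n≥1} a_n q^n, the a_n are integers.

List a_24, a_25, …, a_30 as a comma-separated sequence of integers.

16380, 15751, 19782, 20440, 25112, 24390, 31752

d|24:{24,12,8,6,4,3,2,1}  Σf=13824+1728+512+216+64+27+8+1=16380
q^25  k|25↦f(k): 25:15625 5:125 1:1  a_25=15751
q^26  k|26↦f(k): 1:1 2:8 13:2197 26:17576  a_26=19782
d|27:{27,9,3,1}  Σf=19683+729+27+1=20440
d|28:{1,2,4,7,14,28}  Σf=1+8+64+343+2744+21952=25112
n=29: 29·1 1·29  f→[24389+1]=24390
q^30  k|30↦f(k): 30:27000 15:3375 10:1000 6:216 5:125 3:27 2:8 1:1  a_30=31752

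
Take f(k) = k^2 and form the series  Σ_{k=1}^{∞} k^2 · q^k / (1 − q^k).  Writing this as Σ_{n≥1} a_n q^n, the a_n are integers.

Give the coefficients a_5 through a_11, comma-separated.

26, 50, 50, 85, 91, 130, 122

[q^5] f(5)=25,f(1)=1 ⇒ 26
n=6: 6·1 3·2 2·3 1·6  f→[36+9+4+1]=50
n=7: 1·7 7·1  f→[1+49]=50
d|8:{8,4,2,1}  Σf=64+16+4+1=85
q^9  k|9↦f(k): 1:1 3:9 9:81  a_9=91
n=10: 10·1 5·2 2·5 1·10  f→[100+25+4+1]=130
q^11  k|11↦f(k): 11:121 1:1  a_11=122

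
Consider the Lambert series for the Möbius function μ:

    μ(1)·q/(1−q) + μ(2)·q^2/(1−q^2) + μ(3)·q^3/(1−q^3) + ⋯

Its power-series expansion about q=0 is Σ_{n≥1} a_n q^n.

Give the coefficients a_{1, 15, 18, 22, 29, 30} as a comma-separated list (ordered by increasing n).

q^1  k|1↦μ(k): 1:1  a_1=1
[q^15] μ(15)=1,μ(5)=-1,μ(3)=-1,μ(1)=1 ⇒ 0
[q^18] μ(1)=1,μ(2)=-1,μ(3)=-1,μ(6)=1,μ(9)=0,μ(18)=0 ⇒ 0
d|22:{1,2,11,22}  Σμ=1+(-1)+(-1)+1=0
q^29  k|29↦μ(k): 29:-1 1:1  a_29=0
d|30:{30,15,10,6,5,3,2,1}  Σμ=(-1)+1+1+1+(-1)+(-1)+(-1)+1=0

1, 0, 0, 0, 0, 0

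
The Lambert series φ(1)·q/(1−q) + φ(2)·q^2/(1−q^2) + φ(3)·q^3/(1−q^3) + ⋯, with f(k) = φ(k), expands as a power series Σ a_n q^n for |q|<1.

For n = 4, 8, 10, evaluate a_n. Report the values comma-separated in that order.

[q^4] φ(4)=2,φ(2)=1,φ(1)=1 ⇒ 4
n=8: 8·1 4·2 2·4 1·8  φ→[4+2+1+1]=8
n=10: 1·10 2·5 5·2 10·1  φ→[1+1+4+4]=10

4, 8, 10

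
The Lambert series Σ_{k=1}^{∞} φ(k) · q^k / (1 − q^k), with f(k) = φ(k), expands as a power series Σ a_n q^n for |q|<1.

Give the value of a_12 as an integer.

[q^12] φ(12)=4,φ(6)=2,φ(4)=2,φ(3)=2,φ(2)=1,φ(1)=1 ⇒ 12

a_12 = 12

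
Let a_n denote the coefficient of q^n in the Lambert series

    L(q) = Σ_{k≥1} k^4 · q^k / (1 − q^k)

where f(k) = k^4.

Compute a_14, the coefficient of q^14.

[q^14] f(1)=1,f(2)=16,f(7)=2401,f(14)=38416 ⇒ 40834

a_14 = 40834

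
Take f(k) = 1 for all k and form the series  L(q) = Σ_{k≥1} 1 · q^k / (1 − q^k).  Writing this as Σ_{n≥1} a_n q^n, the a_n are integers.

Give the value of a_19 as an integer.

n=19: 19·1 1·19  f→[1+1]=2

a_19 = 2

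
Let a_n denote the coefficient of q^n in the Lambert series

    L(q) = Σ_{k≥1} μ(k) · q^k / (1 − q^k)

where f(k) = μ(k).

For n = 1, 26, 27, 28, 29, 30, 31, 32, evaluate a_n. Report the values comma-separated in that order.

1, 0, 0, 0, 0, 0, 0, 0

n=1: 1·1  μ→[1]=1
d|26:{26,13,2,1}  Σμ=1+(-1)+(-1)+1=0
d|27:{27,9,3,1}  Σμ=0+0+(-1)+1=0
q^28  k|28↦μ(k): 1:1 2:-1 4:0 7:-1 14:1 28:0  a_28=0
[q^29] μ(1)=1,μ(29)=-1 ⇒ 0
[q^30] μ(30)=-1,μ(15)=1,μ(10)=1,μ(6)=1,μ(5)=-1,μ(3)=-1,μ(2)=-1,μ(1)=1 ⇒ 0
[q^31] μ(1)=1,μ(31)=-1 ⇒ 0
n=32: 32·1 16·2 8·4 4·8 2·16 1·32  μ→[0+0+0+0+(-1)+1]=0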